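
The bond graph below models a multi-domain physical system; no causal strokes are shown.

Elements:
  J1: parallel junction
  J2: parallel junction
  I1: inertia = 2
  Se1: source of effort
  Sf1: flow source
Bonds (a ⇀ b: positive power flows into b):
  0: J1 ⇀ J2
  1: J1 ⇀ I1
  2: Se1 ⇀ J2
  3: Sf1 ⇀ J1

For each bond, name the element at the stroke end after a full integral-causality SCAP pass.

#2 stroke→J2  (source Se1 imposes e)
#3 stroke→Sf1  (Sf1: flow source, stroke at near end)
#0 stroke→J1  (common-e at J2 fixed by 2)
#1 stroke→I1  (common-e at J1 fixed by 0)

bond 0 →J1
bond 1 →I1
bond 2 →J2
bond 3 →Sf1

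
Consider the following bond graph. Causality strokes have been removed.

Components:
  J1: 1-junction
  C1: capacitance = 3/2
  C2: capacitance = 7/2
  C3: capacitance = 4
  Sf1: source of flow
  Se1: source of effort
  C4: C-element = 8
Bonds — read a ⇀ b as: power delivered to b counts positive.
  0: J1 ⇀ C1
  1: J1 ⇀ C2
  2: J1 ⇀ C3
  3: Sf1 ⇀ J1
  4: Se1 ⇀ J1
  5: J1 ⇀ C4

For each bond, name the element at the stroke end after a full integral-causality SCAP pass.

b3 |Sf1  (Sf1 (Sf) sets flow on bond)
b4 |J1  (source Se1 imposes e)
b0 |J1  (1-jn J1 has f-setter on 3)
b1 |J1  (J1: bond 3 brought flow, rest push out)
b2 |J1  (common-f at J1 fixed by 3)
b5 |J1  (J1: bond 3 brought flow, rest push out)

#0 |J1
#1 |J1
#2 |J1
#3 |Sf1
#4 |J1
#5 |J1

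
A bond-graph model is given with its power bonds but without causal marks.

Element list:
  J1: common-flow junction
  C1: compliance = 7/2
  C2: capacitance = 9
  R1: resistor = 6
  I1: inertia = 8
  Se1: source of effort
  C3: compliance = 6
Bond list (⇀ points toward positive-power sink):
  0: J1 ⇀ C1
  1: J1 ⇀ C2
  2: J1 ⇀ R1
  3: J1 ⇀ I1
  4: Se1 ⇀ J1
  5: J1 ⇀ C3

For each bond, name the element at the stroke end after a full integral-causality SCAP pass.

bond 0 →J1
bond 1 →J1
bond 2 →J1
bond 3 →I1
bond 4 →J1
bond 5 →J1

bond 4 stroke at J1  (Se1 (Se) sets effort on bond)
bond 0 stroke at J1  (prefer integral on C1)
bond 1 stroke at J1  (C2 outputs effort q/C2)
bond 3 stroke at I1  (prefer integral on I1)
bond 2 stroke at J1  (J1: bond 3 brought flow, rest push out)
bond 5 stroke at J1  (1-jn J1 has f-setter on 3)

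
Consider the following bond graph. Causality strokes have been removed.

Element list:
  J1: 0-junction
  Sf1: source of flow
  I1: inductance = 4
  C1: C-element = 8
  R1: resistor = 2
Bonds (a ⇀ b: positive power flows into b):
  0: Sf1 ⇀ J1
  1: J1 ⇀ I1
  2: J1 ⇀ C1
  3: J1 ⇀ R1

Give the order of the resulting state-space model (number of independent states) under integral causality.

bond 0 →Sf1  (Sf1 fixes flow; stroke at Sf1)
bond 1 →I1  (I1: I, integral causality)
bond 2 →J1  (C1 outputs effort q/C1)
bond 3 →R1  (J1: bond 2 brought effort, rest push out)

2  (C1, I1 all integral)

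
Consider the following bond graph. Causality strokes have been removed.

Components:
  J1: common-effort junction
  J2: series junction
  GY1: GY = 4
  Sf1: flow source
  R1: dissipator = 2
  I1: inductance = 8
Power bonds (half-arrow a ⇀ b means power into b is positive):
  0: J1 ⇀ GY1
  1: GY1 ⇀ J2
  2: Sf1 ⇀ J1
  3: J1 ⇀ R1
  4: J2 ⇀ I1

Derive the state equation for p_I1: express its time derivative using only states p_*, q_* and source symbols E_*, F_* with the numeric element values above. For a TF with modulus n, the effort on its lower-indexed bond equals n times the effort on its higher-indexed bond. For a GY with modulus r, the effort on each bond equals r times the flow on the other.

dp_I1/dt = 4*F_Sf1 - p_I1

β2 →Sf1  (Sf1: flow source, stroke at near end)
β4 →I1  (I1 integral (f out))
β1 →J2  (J2: bond 4 brought flow, rest push out)
β0 →J1  (GY1 both-in/both-out from 1)
β3 →R1  (J1: bond 0 brought effort, rest push out)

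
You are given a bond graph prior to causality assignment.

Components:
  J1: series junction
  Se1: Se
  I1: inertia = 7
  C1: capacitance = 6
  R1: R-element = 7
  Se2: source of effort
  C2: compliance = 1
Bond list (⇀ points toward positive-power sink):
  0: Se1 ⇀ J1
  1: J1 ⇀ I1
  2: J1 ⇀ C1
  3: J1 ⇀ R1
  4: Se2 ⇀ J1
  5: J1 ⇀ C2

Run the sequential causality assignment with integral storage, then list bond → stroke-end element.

b0 →J1  (source Se1 imposes e)
b4 →J1  (Se2 fixes effort; stroke away)
b1 →I1  (prefer integral on I1)
b2 →J1  (J1 flow already set via bond 1)
b3 →J1  (1-jn J1 has f-setter on 1)
b5 →J1  (common-f at J1 fixed by 1)

b0 →J1
b1 →I1
b2 →J1
b3 →J1
b4 →J1
b5 →J1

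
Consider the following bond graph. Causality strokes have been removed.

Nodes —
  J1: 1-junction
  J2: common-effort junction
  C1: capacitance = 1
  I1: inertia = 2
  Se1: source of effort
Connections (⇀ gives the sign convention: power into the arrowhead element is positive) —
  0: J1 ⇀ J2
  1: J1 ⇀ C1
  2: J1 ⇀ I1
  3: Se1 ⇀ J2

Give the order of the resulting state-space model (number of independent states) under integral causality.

β3 stroke→J2  (Se1: effort source, stroke at far end)
β0 stroke→J1  (J2 effort already set via bond 3)
β1 stroke→J1  (prefer integral on C1)
β2 stroke→I1  (J1 needs exactly one f-in)

2  (C1, I1 all integral)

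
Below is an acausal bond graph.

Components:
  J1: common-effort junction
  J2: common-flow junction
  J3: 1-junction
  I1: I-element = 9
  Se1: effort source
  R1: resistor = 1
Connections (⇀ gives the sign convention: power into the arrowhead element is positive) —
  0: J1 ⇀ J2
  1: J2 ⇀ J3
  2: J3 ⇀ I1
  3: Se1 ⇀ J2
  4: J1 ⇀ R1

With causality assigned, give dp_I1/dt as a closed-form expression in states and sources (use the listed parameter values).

b3 stroke at J2  (Se1 fixes effort; stroke away)
b2 stroke at I1  (I1 outputs flow p/I1)
b1 stroke at J3  (1-jn J3 has f-setter on 2)
b0 stroke at J2  (J2: bond 1 brought flow, rest push out)
b4 stroke at J1  (J1: last free bond brings effort in)

dp_I1/dt = E_Se1 - p_I1/9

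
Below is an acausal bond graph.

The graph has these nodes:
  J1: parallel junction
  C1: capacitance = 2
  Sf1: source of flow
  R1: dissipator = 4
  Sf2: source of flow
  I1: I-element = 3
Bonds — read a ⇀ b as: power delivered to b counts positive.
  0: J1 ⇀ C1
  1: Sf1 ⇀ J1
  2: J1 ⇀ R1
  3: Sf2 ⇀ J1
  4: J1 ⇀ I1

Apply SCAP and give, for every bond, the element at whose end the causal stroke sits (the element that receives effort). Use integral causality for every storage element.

bond 0 |J1
bond 1 |Sf1
bond 2 |R1
bond 3 |Sf2
bond 4 |I1

bond 1 →Sf1  (Sf1 fixes flow; stroke at Sf1)
bond 3 →Sf2  (source Sf2 imposes f)
bond 0 →J1  (C1 outputs effort q/C1)
bond 2 →R1  (J1 effort already set via bond 0)
bond 4 →I1  (J1 effort already set via bond 0)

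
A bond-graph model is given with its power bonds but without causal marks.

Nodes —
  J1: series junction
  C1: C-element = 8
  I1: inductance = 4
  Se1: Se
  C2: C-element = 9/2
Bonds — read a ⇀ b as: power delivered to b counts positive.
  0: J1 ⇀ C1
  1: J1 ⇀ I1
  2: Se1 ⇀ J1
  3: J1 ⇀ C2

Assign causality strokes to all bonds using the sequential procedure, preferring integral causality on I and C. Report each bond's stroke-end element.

bond 0 stroke at J1
bond 1 stroke at I1
bond 2 stroke at J1
bond 3 stroke at J1

b2 →J1  (Se1 fixes effort; stroke away)
b0 →J1  (prefer integral on C1)
b1 →I1  (prefer integral on I1)
b3 →J1  (J1 flow already set via bond 1)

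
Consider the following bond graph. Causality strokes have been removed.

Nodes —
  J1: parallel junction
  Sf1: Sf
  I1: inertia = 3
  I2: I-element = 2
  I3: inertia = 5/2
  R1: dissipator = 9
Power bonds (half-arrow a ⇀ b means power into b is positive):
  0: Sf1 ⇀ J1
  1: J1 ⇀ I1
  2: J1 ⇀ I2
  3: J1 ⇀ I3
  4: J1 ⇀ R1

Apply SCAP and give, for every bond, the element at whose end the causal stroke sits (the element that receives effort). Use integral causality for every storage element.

β0 stroke→Sf1
β1 stroke→I1
β2 stroke→I2
β3 stroke→I3
β4 stroke→J1

bond 0 stroke→Sf1  (Sf1 fixes flow; stroke at Sf1)
bond 1 stroke→I1  (prefer integral on I1)
bond 2 stroke→I2  (I2: I, integral causality)
bond 3 stroke→I3  (I3 outputs flow p/I3)
bond 4 stroke→J1  (closing 0-jn rule on J1)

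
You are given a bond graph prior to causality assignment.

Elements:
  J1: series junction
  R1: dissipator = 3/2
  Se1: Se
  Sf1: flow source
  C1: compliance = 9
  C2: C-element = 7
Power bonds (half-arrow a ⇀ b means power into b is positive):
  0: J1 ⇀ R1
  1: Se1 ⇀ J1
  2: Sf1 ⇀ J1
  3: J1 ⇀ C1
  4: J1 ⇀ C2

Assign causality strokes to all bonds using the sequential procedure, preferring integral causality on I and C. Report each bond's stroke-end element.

b0 |J1
b1 |J1
b2 |Sf1
b3 |J1
b4 |J1

b1 stroke→J1  (Se1: effort source, stroke at far end)
b2 stroke→Sf1  (Sf1 fixes flow; stroke at Sf1)
b0 stroke→J1  (common-f at J1 fixed by 2)
b3 stroke→J1  (common-f at J1 fixed by 2)
b4 stroke→J1  (1-jn J1 has f-setter on 2)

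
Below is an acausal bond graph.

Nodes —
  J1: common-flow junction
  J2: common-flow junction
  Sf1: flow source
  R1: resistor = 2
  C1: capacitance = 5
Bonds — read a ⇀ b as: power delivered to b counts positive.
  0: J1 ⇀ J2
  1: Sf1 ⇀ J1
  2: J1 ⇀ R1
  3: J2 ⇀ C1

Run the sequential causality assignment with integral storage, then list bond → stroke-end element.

b1 stroke at Sf1  (Sf1 (Sf) sets flow on bond)
b0 stroke at J1  (J1: bond 1 brought flow, rest push out)
b2 stroke at J1  (common-f at J1 fixed by 1)
b3 stroke at J2  (common-f at J2 fixed by 0)

#0 stroke→J1
#1 stroke→Sf1
#2 stroke→J1
#3 stroke→J2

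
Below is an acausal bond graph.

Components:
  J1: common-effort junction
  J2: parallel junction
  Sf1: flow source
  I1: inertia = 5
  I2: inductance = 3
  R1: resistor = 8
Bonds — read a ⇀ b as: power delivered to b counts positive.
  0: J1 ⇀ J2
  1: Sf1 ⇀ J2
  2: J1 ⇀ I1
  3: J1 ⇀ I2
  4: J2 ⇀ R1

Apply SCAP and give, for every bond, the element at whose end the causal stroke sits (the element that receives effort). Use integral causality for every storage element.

bond 1 stroke→Sf1  (Sf1: flow source, stroke at near end)
bond 2 stroke→I1  (prefer integral on I1)
bond 3 stroke→I2  (I2 integral (f out))
bond 0 stroke→J1  (closing 0-jn rule on J1)
bond 4 stroke→J2  (J2 needs exactly one e-in)

β0 →J1
β1 →Sf1
β2 →I1
β3 →I2
β4 →J2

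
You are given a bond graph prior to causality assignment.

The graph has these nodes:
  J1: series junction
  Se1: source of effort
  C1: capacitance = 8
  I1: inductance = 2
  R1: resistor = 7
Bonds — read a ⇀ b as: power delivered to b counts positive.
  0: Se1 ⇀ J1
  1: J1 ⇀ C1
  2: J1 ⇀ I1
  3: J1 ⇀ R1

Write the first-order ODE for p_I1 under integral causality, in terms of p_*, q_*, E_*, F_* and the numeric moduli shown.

dp_I1/dt = E_Se1 - 7*p_I1/2 - q_C1/8

b0 stroke→J1  (Se1: effort source, stroke at far end)
b1 stroke→J1  (prefer integral on C1)
b2 stroke→I1  (I1 integral (f out))
b3 stroke→J1  (1-jn J1 has f-setter on 2)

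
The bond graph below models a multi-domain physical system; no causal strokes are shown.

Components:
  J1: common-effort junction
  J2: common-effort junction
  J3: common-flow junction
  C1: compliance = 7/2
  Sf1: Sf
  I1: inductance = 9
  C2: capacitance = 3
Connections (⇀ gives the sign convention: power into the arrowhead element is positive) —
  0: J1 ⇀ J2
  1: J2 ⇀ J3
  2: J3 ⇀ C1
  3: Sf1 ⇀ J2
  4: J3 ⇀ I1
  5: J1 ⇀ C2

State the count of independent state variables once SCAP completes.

#3 stroke→Sf1  (Sf1 (Sf) sets flow on bond)
#2 stroke→J3  (C1: C, integral causality)
#4 stroke→I1  (I1 integral (f out))
#1 stroke→J3  (1-jn J3 has f-setter on 4)
#0 stroke→J2  (closing 0-jn rule on J2)
#5 stroke→J1  (J1 needs exactly one e-in)

3  (C1, C2, I1 all integral)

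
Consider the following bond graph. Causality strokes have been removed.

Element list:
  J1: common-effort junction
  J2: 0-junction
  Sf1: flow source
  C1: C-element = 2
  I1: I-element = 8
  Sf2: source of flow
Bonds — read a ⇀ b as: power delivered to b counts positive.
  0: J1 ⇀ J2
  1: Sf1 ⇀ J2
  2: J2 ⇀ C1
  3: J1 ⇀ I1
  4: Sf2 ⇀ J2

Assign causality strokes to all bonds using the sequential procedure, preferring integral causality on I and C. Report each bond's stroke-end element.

bond 0 stroke at J1
bond 1 stroke at Sf1
bond 2 stroke at J2
bond 3 stroke at I1
bond 4 stroke at Sf2

β1 →Sf1  (source Sf1 imposes f)
β4 →Sf2  (source Sf2 imposes f)
β2 →J2  (C1 integral (e out))
β0 →J1  (J2: bond 2 brought effort, rest push out)
β3 →I1  (J1 effort already set via bond 0)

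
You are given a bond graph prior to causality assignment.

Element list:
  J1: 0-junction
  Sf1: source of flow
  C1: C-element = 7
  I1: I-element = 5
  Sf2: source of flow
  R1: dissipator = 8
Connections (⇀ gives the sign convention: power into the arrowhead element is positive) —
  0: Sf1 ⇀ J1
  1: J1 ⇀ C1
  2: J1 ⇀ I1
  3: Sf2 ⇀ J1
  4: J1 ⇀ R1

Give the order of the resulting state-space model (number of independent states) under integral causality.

2  (C1, I1 all integral)

#0 stroke→Sf1  (Sf1 fixes flow; stroke at Sf1)
#3 stroke→Sf2  (Sf2 (Sf) sets flow on bond)
#1 stroke→J1  (prefer integral on C1)
#2 stroke→I1  (common-e at J1 fixed by 1)
#4 stroke→R1  (common-e at J1 fixed by 1)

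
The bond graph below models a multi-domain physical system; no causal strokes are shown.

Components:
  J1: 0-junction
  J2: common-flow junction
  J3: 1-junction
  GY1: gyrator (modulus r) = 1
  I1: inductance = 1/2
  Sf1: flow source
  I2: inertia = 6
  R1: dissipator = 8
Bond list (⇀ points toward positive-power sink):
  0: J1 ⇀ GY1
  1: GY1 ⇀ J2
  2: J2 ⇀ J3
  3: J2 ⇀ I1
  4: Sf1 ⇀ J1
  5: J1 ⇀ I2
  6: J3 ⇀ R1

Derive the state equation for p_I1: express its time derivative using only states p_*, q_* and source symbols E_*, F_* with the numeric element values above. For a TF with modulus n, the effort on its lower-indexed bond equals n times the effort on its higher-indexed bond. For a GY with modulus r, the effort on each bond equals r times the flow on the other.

b4 |Sf1  (Sf1: flow source, stroke at near end)
b3 |I1  (I1 outputs flow p/I1)
b1 |J2  (J2 flow already set via bond 3)
b2 |J2  (1-jn J2 has f-setter on 3)
b6 |J3  (J3: bond 2 brought flow, rest push out)
b0 |J1  (GY1 both-in/both-out from 1)
b5 |I2  (0-jn J1 has e-setter on 0)

dp_I1/dt = F_Sf1 - 16*p_I1 - p_I2/6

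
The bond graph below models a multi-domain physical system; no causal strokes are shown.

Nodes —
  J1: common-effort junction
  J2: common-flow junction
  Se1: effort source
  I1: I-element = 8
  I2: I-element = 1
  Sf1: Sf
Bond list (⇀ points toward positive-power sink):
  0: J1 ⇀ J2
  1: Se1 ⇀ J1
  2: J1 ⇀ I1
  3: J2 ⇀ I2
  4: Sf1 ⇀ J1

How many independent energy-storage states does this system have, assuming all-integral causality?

2  (I1, I2 all integral)

β1 stroke→J1  (Se1 fixes effort; stroke away)
β4 stroke→Sf1  (Sf1 (Sf) sets flow on bond)
β0 stroke→J2  (0-jn J1 has e-setter on 1)
β2 stroke→I1  (J1: bond 1 brought effort, rest push out)
β3 stroke→I2  (closing 1-jn rule on J2)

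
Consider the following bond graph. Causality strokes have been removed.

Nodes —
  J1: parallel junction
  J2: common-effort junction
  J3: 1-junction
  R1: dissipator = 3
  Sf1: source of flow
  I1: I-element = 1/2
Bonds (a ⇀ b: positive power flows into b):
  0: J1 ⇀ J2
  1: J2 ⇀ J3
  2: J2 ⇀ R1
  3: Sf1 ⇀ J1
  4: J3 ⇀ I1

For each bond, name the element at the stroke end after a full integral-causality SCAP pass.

bond 3 stroke at Sf1  (Sf1: flow source, stroke at near end)
bond 0 stroke at J1  (only one effort-in slot at J1)
bond 4 stroke at I1  (I1 integral (f out))
bond 1 stroke at J3  (J3: bond 4 brought flow, rest push out)
bond 2 stroke at J2  (J2 needs exactly one e-in)

bond 0 |J1
bond 1 |J3
bond 2 |J2
bond 3 |Sf1
bond 4 |I1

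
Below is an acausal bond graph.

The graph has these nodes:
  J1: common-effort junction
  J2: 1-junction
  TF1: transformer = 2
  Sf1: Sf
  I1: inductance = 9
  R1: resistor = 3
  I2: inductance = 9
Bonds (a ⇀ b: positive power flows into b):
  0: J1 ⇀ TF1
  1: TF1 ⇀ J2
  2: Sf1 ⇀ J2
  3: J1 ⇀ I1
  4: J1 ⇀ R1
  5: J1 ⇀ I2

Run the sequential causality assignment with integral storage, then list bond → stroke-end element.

b0 stroke→TF1
b1 stroke→J2
b2 stroke→Sf1
b3 stroke→I1
b4 stroke→J1
b5 stroke→I2

bond 2 stroke at Sf1  (Sf1 fixes flow; stroke at Sf1)
bond 1 stroke at J2  (J2 flow already set via bond 2)
bond 0 stroke at TF1  (TF TF1: opposite of bond 1)
bond 3 stroke at I1  (prefer integral on I1)
bond 5 stroke at I2  (I2: I, integral causality)
bond 4 stroke at J1  (only one effort-in slot at J1)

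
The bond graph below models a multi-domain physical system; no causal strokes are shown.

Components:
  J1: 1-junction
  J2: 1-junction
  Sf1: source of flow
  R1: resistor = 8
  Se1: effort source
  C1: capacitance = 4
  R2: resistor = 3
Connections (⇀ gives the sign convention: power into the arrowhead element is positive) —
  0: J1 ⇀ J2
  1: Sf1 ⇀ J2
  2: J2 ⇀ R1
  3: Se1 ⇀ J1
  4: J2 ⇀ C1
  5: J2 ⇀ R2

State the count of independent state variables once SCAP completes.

β1 stroke→Sf1  (Sf1 (Sf) sets flow on bond)
β3 stroke→J1  (source Se1 imposes e)
β0 stroke→J2  (J1: last free bond brings flow in)
β2 stroke→J2  (common-f at J2 fixed by 1)
β4 stroke→J2  (common-f at J2 fixed by 1)
β5 stroke→J2  (1-jn J2 has f-setter on 1)

1  (C1 all integral)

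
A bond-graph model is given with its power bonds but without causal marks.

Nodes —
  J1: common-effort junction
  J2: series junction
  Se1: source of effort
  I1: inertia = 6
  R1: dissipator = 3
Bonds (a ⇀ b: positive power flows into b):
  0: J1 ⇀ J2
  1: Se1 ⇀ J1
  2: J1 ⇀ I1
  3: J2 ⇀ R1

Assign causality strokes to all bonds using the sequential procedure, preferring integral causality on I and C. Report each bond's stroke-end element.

β1 stroke at J1  (Se1: effort source, stroke at far end)
β0 stroke at J2  (0-jn J1 has e-setter on 1)
β2 stroke at I1  (common-e at J1 fixed by 1)
β3 stroke at R1  (closing 1-jn rule on J2)

β0 stroke→J2
β1 stroke→J1
β2 stroke→I1
β3 stroke→R1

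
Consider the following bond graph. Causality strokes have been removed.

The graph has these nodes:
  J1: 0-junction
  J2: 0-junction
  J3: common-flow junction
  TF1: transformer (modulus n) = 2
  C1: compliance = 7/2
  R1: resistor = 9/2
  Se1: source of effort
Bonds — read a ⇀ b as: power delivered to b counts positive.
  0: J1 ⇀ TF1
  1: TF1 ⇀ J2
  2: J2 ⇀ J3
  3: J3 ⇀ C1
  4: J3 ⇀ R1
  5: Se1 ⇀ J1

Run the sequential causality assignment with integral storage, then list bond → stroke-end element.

β0 stroke at TF1
β1 stroke at J2
β2 stroke at J3
β3 stroke at J3
β4 stroke at R1
β5 stroke at J1

#5 stroke at J1  (source Se1 imposes e)
#0 stroke at TF1  (J1 effort already set via bond 5)
#1 stroke at J2  (TF TF1: opposite of bond 0)
#2 stroke at J3  (J2 effort already set via bond 1)
#3 stroke at J3  (C1 integral (e out))
#4 stroke at R1  (J3 needs exactly one f-in)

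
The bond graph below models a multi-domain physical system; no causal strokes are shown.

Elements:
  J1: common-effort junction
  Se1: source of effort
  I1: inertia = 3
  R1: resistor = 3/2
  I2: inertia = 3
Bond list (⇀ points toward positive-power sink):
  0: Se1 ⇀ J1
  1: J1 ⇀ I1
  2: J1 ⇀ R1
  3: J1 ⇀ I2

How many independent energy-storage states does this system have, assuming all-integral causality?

bond 0 stroke→J1  (source Se1 imposes e)
bond 1 stroke→I1  (J1 effort already set via bond 0)
bond 2 stroke→R1  (0-jn J1 has e-setter on 0)
bond 3 stroke→I2  (J1: bond 0 brought effort, rest push out)

2  (I1, I2 all integral)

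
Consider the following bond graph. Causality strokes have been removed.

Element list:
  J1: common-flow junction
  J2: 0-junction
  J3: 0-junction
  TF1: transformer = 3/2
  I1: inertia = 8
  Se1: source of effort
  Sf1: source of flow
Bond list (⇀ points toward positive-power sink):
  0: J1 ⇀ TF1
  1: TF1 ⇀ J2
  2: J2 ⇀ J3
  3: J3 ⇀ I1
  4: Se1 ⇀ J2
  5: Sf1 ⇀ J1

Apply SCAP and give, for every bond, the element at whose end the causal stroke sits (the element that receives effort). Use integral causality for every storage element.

b0 stroke at J1
b1 stroke at TF1
b2 stroke at J3
b3 stroke at I1
b4 stroke at J2
b5 stroke at Sf1

b4 →J2  (Se1 fixes effort; stroke away)
b5 →Sf1  (Sf1 fixes flow; stroke at Sf1)
b0 →J1  (common-f at J1 fixed by 5)
b1 →TF1  (common-e at J2 fixed by 4)
b2 →J3  (J2: bond 4 brought effort, rest push out)
b3 →I1  (common-e at J3 fixed by 2)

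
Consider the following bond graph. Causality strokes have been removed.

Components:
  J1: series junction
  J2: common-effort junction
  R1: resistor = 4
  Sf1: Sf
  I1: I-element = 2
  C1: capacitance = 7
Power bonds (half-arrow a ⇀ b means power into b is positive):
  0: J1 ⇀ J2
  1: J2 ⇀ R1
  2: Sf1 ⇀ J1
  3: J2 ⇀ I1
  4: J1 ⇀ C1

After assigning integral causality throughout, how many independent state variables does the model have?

b2 stroke→Sf1  (source Sf1 imposes f)
b0 stroke→J1  (1-jn J1 has f-setter on 2)
b4 stroke→J1  (J1 flow already set via bond 2)
b3 stroke→I1  (I1: I, integral causality)
b1 stroke→J2  (closing 0-jn rule on J2)

2  (C1, I1 all integral)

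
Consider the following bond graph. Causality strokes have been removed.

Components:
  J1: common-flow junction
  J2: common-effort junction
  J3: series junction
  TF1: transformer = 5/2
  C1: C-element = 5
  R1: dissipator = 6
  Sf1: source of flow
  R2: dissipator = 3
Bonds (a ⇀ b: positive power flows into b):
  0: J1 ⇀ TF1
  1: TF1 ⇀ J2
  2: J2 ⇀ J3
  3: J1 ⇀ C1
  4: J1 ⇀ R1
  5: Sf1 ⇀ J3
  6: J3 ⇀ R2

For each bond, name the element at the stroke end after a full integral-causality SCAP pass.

b5 stroke at Sf1  (Sf1 (Sf) sets flow on bond)
b2 stroke at J3  (1-jn J3 has f-setter on 5)
b6 stroke at J3  (J3: bond 5 brought flow, rest push out)
b1 stroke at J2  (J2: last free bond brings effort in)
b0 stroke at TF1  (TF1 one-in-one-out from 1)
b3 stroke at J1  (J1: bond 0 brought flow, rest push out)
b4 stroke at J1  (J1: bond 0 brought flow, rest push out)

bond 0 stroke at TF1
bond 1 stroke at J2
bond 2 stroke at J3
bond 3 stroke at J1
bond 4 stroke at J1
bond 5 stroke at Sf1
bond 6 stroke at J3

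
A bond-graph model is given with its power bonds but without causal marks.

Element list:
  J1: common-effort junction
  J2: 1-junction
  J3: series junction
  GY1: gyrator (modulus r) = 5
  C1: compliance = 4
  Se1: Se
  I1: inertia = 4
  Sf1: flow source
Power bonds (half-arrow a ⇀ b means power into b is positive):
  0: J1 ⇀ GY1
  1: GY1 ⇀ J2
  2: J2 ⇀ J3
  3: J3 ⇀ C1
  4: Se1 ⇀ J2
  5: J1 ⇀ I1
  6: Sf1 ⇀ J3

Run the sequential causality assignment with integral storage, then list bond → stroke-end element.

β4 stroke→J2  (Se1: effort source, stroke at far end)
β6 stroke→Sf1  (Sf1 fixes flow; stroke at Sf1)
β2 stroke→J3  (1-jn J3 has f-setter on 6)
β3 stroke→J3  (J3 flow already set via bond 6)
β1 stroke→J2  (J2: bond 2 brought flow, rest push out)
β0 stroke→J1  (through GY1, causality inverts; strokes same side of GY1)
β5 stroke→I1  (common-e at J1 fixed by 0)

b0 stroke at J1
b1 stroke at J2
b2 stroke at J3
b3 stroke at J3
b4 stroke at J2
b5 stroke at I1
b6 stroke at Sf1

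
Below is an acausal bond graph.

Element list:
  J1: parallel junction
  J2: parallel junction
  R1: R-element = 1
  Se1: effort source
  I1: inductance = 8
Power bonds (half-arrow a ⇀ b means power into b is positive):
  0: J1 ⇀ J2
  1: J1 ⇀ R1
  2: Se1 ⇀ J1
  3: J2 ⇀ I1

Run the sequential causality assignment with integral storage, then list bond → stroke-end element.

#2 stroke→J1  (Se1: effort source, stroke at far end)
#0 stroke→J2  (0-jn J1 has e-setter on 2)
#1 stroke→R1  (J1: bond 2 brought effort, rest push out)
#3 stroke→I1  (common-e at J2 fixed by 0)

bond 0 |J2
bond 1 |R1
bond 2 |J1
bond 3 |I1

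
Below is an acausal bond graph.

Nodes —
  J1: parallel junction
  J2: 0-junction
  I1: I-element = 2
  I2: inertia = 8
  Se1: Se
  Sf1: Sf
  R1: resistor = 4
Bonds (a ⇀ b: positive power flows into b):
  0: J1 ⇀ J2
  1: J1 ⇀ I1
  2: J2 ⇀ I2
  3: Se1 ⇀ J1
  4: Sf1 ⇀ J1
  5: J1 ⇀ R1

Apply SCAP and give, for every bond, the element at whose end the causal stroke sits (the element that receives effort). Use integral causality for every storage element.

β3 →J1  (Se1 (Se) sets effort on bond)
β4 →Sf1  (Sf1 (Sf) sets flow on bond)
β0 →J2  (0-jn J1 has e-setter on 3)
β1 →I1  (J1 effort already set via bond 3)
β5 →R1  (common-e at J1 fixed by 3)
β2 →I2  (0-jn J2 has e-setter on 0)

β0 stroke at J2
β1 stroke at I1
β2 stroke at I2
β3 stroke at J1
β4 stroke at Sf1
β5 stroke at R1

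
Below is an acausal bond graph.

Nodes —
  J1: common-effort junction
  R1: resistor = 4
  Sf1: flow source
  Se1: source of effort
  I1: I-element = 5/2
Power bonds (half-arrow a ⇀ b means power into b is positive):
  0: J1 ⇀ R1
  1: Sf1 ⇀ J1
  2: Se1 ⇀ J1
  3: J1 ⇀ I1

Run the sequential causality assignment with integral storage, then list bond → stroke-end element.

b1 →Sf1  (Sf1 fixes flow; stroke at Sf1)
b2 →J1  (Se1: effort source, stroke at far end)
b0 →R1  (common-e at J1 fixed by 2)
b3 →I1  (0-jn J1 has e-setter on 2)

#0 stroke→R1
#1 stroke→Sf1
#2 stroke→J1
#3 stroke→I1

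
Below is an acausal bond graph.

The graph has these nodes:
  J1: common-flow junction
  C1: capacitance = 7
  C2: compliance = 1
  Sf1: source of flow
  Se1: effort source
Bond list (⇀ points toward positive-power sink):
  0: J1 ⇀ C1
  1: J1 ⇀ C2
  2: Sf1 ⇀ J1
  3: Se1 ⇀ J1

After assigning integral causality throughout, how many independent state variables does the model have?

#2 |Sf1  (source Sf1 imposes f)
#3 |J1  (Se1 fixes effort; stroke away)
#0 |J1  (J1 flow already set via bond 2)
#1 |J1  (1-jn J1 has f-setter on 2)

2  (C1, C2 all integral)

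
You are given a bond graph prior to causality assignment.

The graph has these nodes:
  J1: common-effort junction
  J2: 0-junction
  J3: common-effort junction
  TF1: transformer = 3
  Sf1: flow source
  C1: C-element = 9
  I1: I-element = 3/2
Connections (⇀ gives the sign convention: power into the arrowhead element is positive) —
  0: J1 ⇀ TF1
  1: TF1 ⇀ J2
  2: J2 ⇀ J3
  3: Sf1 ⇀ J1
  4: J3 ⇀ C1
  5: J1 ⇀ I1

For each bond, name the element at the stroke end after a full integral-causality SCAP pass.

bond 3 →Sf1  (Sf1 fixes flow; stroke at Sf1)
bond 4 →J3  (C1 integral (e out))
bond 2 →J2  (0-jn J3 has e-setter on 4)
bond 1 →TF1  (J2 effort already set via bond 2)
bond 0 →J1  (TF1 one-in-one-out from 1)
bond 5 →I1  (J1 effort already set via bond 0)

bond 0 |J1
bond 1 |TF1
bond 2 |J2
bond 3 |Sf1
bond 4 |J3
bond 5 |I1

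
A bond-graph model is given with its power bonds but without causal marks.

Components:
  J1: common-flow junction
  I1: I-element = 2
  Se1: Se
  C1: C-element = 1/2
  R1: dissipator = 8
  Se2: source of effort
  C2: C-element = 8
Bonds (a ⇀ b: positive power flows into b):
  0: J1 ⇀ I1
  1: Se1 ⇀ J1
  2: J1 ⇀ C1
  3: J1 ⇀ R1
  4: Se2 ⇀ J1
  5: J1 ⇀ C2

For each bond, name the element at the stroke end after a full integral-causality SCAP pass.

#0 stroke→I1
#1 stroke→J1
#2 stroke→J1
#3 stroke→J1
#4 stroke→J1
#5 stroke→J1

bond 1 →J1  (Se1 (Se) sets effort on bond)
bond 4 →J1  (Se2 (Se) sets effort on bond)
bond 0 →I1  (I1 outputs flow p/I1)
bond 2 →J1  (common-f at J1 fixed by 0)
bond 3 →J1  (common-f at J1 fixed by 0)
bond 5 →J1  (J1: bond 0 brought flow, rest push out)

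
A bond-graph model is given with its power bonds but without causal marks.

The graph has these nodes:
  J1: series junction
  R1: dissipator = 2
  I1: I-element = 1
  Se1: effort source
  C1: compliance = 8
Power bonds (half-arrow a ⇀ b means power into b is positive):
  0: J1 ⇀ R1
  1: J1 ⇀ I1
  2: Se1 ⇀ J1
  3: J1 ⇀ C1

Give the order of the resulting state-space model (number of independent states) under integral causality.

b2 |J1  (Se1 fixes effort; stroke away)
b1 |I1  (prefer integral on I1)
b0 |J1  (1-jn J1 has f-setter on 1)
b3 |J1  (J1: bond 1 brought flow, rest push out)

2  (C1, I1 all integral)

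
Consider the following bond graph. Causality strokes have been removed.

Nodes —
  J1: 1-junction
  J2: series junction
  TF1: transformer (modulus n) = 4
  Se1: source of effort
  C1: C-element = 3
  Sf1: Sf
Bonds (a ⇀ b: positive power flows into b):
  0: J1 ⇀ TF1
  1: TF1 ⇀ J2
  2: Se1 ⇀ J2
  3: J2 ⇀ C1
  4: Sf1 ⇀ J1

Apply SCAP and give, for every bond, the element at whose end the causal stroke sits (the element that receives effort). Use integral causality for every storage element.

#0 →J1
#1 →TF1
#2 →J2
#3 →J2
#4 →Sf1

bond 2 →J2  (Se1 (Se) sets effort on bond)
bond 4 →Sf1  (Sf1 (Sf) sets flow on bond)
bond 0 →J1  (1-jn J1 has f-setter on 4)
bond 1 →TF1  (TF1 one-in-one-out from 0)
bond 3 →J2  (1-jn J2 has f-setter on 1)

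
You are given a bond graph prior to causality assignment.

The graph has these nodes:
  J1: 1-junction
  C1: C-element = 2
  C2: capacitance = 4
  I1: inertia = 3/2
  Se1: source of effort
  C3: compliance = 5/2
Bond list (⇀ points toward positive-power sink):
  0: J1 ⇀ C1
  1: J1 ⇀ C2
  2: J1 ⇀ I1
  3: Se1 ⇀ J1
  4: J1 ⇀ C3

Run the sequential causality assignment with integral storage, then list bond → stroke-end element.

#3 stroke→J1  (Se1 (Se) sets effort on bond)
#0 stroke→J1  (C1: C, integral causality)
#1 stroke→J1  (C2: C, integral causality)
#2 stroke→I1  (prefer integral on I1)
#4 stroke→J1  (1-jn J1 has f-setter on 2)

β0 stroke→J1
β1 stroke→J1
β2 stroke→I1
β3 stroke→J1
β4 stroke→J1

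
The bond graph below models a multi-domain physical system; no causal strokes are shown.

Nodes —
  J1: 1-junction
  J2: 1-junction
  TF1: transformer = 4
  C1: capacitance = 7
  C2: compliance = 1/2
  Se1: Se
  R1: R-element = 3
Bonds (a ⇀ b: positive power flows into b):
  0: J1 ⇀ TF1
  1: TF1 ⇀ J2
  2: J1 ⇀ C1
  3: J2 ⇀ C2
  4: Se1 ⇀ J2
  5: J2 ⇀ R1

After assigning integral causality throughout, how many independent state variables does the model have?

bond 4 stroke at J2  (Se1 (Se) sets effort on bond)
bond 2 stroke at J1  (C1 outputs effort q/C1)
bond 0 stroke at TF1  (J1: last free bond brings flow in)
bond 1 stroke at J2  (TF TF1: opposite of bond 0)
bond 3 stroke at J2  (C2 integral (e out))
bond 5 stroke at R1  (closing 1-jn rule on J2)

2  (C1, C2 all integral)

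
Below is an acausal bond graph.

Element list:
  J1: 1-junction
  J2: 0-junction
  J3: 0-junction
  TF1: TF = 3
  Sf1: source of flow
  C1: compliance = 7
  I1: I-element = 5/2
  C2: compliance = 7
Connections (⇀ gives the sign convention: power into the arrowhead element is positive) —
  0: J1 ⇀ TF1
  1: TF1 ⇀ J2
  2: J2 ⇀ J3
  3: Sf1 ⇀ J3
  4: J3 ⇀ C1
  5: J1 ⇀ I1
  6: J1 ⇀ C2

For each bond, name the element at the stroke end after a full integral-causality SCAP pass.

#0 stroke→J1
#1 stroke→TF1
#2 stroke→J2
#3 stroke→Sf1
#4 stroke→J3
#5 stroke→I1
#6 stroke→J1

#3 →Sf1  (Sf1 (Sf) sets flow on bond)
#4 →J3  (prefer integral on C1)
#2 →J2  (0-jn J3 has e-setter on 4)
#1 →TF1  (J2: bond 2 brought effort, rest push out)
#0 →J1  (TF TF1: opposite of bond 1)
#5 →I1  (I1 integral (f out))
#6 →J1  (J1: bond 5 brought flow, rest push out)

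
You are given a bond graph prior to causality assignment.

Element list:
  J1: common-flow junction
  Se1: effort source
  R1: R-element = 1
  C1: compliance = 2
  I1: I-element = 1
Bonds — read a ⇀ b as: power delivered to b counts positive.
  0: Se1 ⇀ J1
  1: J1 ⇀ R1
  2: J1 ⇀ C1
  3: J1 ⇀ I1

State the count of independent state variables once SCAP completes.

b0 stroke at J1  (source Se1 imposes e)
b2 stroke at J1  (prefer integral on C1)
b3 stroke at I1  (I1 outputs flow p/I1)
b1 stroke at J1  (J1 flow already set via bond 3)

2  (C1, I1 all integral)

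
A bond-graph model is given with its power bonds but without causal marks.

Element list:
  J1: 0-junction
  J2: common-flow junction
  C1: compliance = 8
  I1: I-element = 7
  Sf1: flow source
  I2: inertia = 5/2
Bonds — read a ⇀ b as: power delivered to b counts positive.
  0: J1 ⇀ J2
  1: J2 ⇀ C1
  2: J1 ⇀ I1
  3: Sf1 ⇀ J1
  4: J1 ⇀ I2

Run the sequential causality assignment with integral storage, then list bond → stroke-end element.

bond 0 |J1
bond 1 |J2
bond 2 |I1
bond 3 |Sf1
bond 4 |I2

#3 |Sf1  (Sf1 fixes flow; stroke at Sf1)
#1 |J2  (C1 integral (e out))
#0 |J1  (J2 needs exactly one f-in)
#2 |I1  (J1 effort already set via bond 0)
#4 |I2  (0-jn J1 has e-setter on 0)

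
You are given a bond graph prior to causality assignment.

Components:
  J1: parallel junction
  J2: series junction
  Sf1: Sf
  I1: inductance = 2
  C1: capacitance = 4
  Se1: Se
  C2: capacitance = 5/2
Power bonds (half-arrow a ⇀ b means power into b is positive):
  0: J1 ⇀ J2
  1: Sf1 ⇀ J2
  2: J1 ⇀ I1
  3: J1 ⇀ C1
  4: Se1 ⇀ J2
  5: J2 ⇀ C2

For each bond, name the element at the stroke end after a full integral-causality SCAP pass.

β0 stroke at J2
β1 stroke at Sf1
β2 stroke at I1
β3 stroke at J1
β4 stroke at J2
β5 stroke at J2

bond 1 →Sf1  (source Sf1 imposes f)
bond 4 →J2  (Se1 (Se) sets effort on bond)
bond 0 →J2  (J2 flow already set via bond 1)
bond 5 →J2  (J2: bond 1 brought flow, rest push out)
bond 2 →I1  (I1 integral (f out))
bond 3 →J1  (closing 0-jn rule on J1)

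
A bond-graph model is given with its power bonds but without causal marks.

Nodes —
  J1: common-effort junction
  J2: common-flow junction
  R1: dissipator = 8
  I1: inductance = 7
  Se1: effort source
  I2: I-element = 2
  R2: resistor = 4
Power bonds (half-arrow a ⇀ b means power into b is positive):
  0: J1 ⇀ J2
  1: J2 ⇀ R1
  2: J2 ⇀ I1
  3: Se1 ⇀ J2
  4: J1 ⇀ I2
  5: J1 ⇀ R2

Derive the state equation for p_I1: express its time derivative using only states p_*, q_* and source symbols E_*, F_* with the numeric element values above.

dp_I1/dt = E_Se1 - 12*p_I1/7 - 2*p_I2

#3 |J2  (Se1: effort source, stroke at far end)
#2 |I1  (I1: I, integral causality)
#0 |J2  (J2 flow already set via bond 2)
#1 |J2  (1-jn J2 has f-setter on 2)
#4 |I2  (I2 integral (f out))
#5 |J1  (J1 needs exactly one e-in)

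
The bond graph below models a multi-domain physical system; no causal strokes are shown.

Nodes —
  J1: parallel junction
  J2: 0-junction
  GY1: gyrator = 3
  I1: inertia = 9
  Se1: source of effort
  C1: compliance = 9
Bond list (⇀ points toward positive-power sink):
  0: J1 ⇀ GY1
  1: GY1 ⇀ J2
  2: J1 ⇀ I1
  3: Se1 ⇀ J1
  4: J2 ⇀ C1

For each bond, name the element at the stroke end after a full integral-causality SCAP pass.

bond 3 →J1  (source Se1 imposes e)
bond 0 →GY1  (common-e at J1 fixed by 3)
bond 2 →I1  (common-e at J1 fixed by 3)
bond 1 →GY1  (GY1: gyrator matches bond 0)
bond 4 →J2  (J2 needs exactly one e-in)

b0 →GY1
b1 →GY1
b2 →I1
b3 →J1
b4 →J2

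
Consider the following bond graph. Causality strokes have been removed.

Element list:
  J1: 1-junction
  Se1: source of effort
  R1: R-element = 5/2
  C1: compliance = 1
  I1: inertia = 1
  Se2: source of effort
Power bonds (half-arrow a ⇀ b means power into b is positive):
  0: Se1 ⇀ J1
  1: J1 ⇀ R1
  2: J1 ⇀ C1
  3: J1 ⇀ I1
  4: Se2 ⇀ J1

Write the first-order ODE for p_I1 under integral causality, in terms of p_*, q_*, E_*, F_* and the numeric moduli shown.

#0 stroke at J1  (Se1 fixes effort; stroke away)
#4 stroke at J1  (source Se2 imposes e)
#2 stroke at J1  (C1: C, integral causality)
#3 stroke at I1  (I1: I, integral causality)
#1 stroke at J1  (common-f at J1 fixed by 3)

dp_I1/dt = E_Se1 + E_Se2 - 5*p_I1/2 - q_C1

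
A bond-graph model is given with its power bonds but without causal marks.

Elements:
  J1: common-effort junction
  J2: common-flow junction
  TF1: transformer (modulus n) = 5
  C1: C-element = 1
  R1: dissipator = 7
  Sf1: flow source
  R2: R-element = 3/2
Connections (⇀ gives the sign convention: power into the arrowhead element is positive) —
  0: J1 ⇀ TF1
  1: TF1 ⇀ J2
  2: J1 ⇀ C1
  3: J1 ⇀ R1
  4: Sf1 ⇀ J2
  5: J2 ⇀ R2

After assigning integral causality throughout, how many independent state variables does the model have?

β4 →Sf1  (Sf1 (Sf) sets flow on bond)
β1 →J2  (common-f at J2 fixed by 4)
β5 →J2  (J2: bond 4 brought flow, rest push out)
β0 →TF1  (TF1: transformer flips bond 1)
β2 →J1  (prefer integral on C1)
β3 →R1  (common-e at J1 fixed by 2)

1  (C1 all integral)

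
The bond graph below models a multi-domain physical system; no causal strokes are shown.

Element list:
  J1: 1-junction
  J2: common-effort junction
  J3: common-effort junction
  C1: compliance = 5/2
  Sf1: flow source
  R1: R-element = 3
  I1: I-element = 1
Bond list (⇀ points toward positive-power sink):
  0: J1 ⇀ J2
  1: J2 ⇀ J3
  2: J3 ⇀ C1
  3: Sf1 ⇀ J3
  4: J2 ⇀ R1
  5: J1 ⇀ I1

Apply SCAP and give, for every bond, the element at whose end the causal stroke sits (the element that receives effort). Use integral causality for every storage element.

β0 stroke→J1
β1 stroke→J2
β2 stroke→J3
β3 stroke→Sf1
β4 stroke→R1
β5 stroke→I1

b3 stroke at Sf1  (Sf1: flow source, stroke at near end)
b2 stroke at J3  (C1: C, integral causality)
b1 stroke at J2  (J3 effort already set via bond 2)
b0 stroke at J1  (common-e at J2 fixed by 1)
b4 stroke at R1  (J2: bond 1 brought effort, rest push out)
b5 stroke at I1  (only one flow-in slot at J1)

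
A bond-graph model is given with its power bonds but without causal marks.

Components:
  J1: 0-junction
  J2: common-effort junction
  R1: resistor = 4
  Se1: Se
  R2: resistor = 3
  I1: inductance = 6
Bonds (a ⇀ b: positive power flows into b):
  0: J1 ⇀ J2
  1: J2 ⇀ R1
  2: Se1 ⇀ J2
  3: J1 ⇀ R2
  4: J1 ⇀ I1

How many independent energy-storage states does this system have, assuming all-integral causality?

#2 |J2  (Se1 fixes effort; stroke away)
#0 |J1  (common-e at J2 fixed by 2)
#1 |R1  (common-e at J2 fixed by 2)
#3 |R2  (0-jn J1 has e-setter on 0)
#4 |I1  (J1: bond 0 brought effort, rest push out)

1  (I1 all integral)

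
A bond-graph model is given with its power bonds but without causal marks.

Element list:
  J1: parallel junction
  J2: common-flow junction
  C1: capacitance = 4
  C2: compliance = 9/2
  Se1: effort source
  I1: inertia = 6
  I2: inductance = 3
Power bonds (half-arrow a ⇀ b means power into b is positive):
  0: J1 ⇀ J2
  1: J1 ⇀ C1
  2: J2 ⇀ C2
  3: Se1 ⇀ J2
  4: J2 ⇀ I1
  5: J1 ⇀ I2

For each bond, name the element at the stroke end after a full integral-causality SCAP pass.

β3 stroke at J2  (Se1 (Se) sets effort on bond)
β1 stroke at J1  (C1: C, integral causality)
β0 stroke at J2  (J1 effort already set via bond 1)
β5 stroke at I2  (0-jn J1 has e-setter on 1)
β2 stroke at J2  (prefer integral on C2)
β4 stroke at I1  (closing 1-jn rule on J2)

#0 |J2
#1 |J1
#2 |J2
#3 |J2
#4 |I1
#5 |I2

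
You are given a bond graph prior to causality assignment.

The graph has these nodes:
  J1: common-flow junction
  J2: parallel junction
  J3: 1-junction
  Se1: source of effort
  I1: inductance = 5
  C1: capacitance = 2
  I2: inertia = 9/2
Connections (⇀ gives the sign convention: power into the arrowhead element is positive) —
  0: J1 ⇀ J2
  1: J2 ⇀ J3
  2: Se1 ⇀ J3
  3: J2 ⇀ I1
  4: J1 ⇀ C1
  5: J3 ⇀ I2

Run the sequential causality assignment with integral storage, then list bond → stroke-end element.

b0 →J2
b1 →J3
b2 →J3
b3 →I1
b4 →J1
b5 →I2

#2 stroke→J3  (Se1: effort source, stroke at far end)
#3 stroke→I1  (prefer integral on I1)
#4 stroke→J1  (C1 outputs effort q/C1)
#0 stroke→J2  (J1 needs exactly one f-in)
#1 stroke→J3  (J2 effort already set via bond 0)
#5 stroke→I2  (only one flow-in slot at J3)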